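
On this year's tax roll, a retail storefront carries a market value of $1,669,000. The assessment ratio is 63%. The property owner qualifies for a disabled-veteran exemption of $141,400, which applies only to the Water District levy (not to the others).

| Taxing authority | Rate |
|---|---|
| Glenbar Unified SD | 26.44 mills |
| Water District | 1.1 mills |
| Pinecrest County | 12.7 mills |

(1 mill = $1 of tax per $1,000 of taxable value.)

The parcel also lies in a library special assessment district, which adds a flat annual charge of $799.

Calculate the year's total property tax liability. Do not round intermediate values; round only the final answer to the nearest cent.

$42,954.61

Assessed value = $1,669,000 × 0.63 = $1,051,470
Glenbar Unified SD: $1,051,470 × 0.02644 = $27,800.8668
Water District: ($1,051,470 − $141,400) × 0.0011 = $910,070 × 0.0011 = $1,001.077
Pinecrest County: $1,051,470 × 0.0127 = $13,353.669
Levies subtotal = $42,155.6128
Total = $42,155.6128 + $799 = $42,954.6128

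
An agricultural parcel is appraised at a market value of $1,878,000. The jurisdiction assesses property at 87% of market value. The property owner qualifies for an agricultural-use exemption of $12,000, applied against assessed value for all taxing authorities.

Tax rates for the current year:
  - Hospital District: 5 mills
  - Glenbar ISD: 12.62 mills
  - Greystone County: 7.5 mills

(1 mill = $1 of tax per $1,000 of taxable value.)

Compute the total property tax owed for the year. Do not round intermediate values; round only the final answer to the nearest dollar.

Assessed value = $1,878,000 × 0.87 = $1,633,860
Taxable value = $1,633,860 − $12,000 = $1,621,860
Hospital District: $1,621,860 × 0.005 = $8,109.3
Glenbar ISD: $1,621,860 × 0.01262 = $20,467.8732
Greystone County: $1,621,860 × 0.0075 = $12,163.95
Total = $8,109.3 + $20,467.8732 + $12,163.95 = $40,741.1232

$40,741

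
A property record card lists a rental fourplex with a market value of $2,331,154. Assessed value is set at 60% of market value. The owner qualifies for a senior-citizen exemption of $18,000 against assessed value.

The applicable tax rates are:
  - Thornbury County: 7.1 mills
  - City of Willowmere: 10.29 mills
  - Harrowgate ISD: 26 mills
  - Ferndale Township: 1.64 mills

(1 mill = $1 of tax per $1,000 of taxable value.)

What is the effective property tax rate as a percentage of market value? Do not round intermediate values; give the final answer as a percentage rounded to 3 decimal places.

2.667%

Assessed value = $2,331,154 × 0.6 = $1,398,692.4
Taxable value = $1,398,692.4 − $18,000 = $1,380,692.4
Thornbury County: $1,380,692.4 × 0.0071 = $9,802.91604
City of Willowmere: $1,380,692.4 × 0.01029 = $14,207.324796
Harrowgate ISD: $1,380,692.4 × 0.026 = $35,898.0024
Ferndale Township: $1,380,692.4 × 0.00164 = $2,264.335536
Total tax = $62,172.578772
Effective rate = $62,172.578772 ÷ $2,331,154 = 2.667% of market value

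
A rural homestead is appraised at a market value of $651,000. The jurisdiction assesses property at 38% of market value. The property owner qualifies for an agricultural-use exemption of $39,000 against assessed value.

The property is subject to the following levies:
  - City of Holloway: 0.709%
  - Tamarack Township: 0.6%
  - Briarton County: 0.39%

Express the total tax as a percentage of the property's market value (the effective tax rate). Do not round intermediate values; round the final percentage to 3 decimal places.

Assessed value = $651,000 × 0.38 = $247,380
Taxable value = $247,380 − $39,000 = $208,380
City of Holloway: $208,380 × 0.00709 = $1,477.4142
Tamarack Township: $208,380 × 0.006 = $1,250.28
Briarton County: $208,380 × 0.0039 = $812.682
Total tax = $3,540.3762
Effective rate = $3,540.3762 ÷ $651,000 = 0.544% of market value

0.544%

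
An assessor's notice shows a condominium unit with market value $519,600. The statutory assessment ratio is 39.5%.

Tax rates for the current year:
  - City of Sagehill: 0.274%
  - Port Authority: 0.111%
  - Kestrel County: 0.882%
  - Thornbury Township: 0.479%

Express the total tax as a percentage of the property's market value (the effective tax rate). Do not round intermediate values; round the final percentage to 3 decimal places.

Assessed value = $519,600 × 0.395 = $205,242
City of Sagehill: $205,242 × 0.00274 = $562.36308
Port Authority: $205,242 × 0.00111 = $227.81862
Kestrel County: $205,242 × 0.00882 = $1,810.23444
Thornbury Township: $205,242 × 0.00479 = $983.10918
Total tax = $3,583.52532
Effective rate = $3,583.52532 ÷ $519,600 = 0.690% of market value

0.690%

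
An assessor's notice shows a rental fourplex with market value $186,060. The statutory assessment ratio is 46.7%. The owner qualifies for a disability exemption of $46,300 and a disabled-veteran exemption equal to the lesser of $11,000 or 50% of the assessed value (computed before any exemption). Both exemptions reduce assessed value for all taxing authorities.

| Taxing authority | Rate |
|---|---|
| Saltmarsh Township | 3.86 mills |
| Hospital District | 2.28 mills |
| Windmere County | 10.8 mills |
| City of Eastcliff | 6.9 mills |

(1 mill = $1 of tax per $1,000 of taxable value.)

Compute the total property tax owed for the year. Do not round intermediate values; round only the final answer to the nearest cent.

$705.43

Assessed value = $186,060 × 0.467 = $86,890.02
Disabled-veteran exemption = min($11,000, 50% × $86,890.02) = min($11,000, $43,445.01) = $11,000 (dollar cap binds)
Taxable value = $86,890.02 − $46,300 − $11,000 = $29,590.02
Saltmarsh Township: $29,590.02 × 0.00386 = $114.2174772
Hospital District: $29,590.02 × 0.00228 = $67.4652456
Windmere County: $29,590.02 × 0.0108 = $319.572216
City of Eastcliff: $29,590.02 × 0.0069 = $204.171138
Total = $705.4260768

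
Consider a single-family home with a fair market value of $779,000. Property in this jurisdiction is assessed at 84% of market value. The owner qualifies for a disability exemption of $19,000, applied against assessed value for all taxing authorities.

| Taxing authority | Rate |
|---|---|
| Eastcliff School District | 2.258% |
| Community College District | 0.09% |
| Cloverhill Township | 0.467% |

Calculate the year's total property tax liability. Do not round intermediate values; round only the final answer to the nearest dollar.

Assessed value = $779,000 × 0.84 = $654,360
Taxable value = $654,360 − $19,000 = $635,360
Eastcliff School District: $635,360 × 0.02258 = $14,346.4288
Community College District: $635,360 × 0.0009 = $571.824
Cloverhill Township: $635,360 × 0.00467 = $2,967.1312
Total = $14,346.4288 + $571.824 + $2,967.1312 = $17,885.384

$17,885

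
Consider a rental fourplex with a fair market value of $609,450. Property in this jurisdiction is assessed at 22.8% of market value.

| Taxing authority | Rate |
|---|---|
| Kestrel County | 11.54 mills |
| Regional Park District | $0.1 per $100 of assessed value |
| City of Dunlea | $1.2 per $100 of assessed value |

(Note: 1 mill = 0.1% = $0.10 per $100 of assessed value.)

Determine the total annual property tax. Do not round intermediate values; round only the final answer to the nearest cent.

Assessed value = $609,450 × 0.228 = $138,954.6
Kestrel County: $138,954.6 × 0.01154 = $1,603.536084
Regional Park District: $138,954.6 × 0.001 = $138.9546
City of Dunlea: $138,954.6 × 0.012 = $1,667.4552
Total = $3,409.945884

$3,409.95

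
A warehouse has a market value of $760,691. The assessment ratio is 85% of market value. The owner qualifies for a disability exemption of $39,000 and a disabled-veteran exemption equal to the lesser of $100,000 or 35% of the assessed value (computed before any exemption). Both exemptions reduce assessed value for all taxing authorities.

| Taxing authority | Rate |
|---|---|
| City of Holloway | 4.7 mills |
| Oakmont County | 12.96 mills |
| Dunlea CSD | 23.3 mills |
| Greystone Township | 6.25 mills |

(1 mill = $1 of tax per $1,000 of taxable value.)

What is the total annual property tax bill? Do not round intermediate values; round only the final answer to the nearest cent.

$23,963.20

Assessed value = $760,691 × 0.85 = $646,587.35
Disabled-veteran exemption = min($100,000, 35% × $646,587.35) = min($100,000, $226,305.5725) = $100,000 (dollar cap binds)
Taxable value = $646,587.35 − $39,000 − $100,000 = $507,587.35
City of Holloway: $507,587.35 × 0.0047 = $2,385.660545
Oakmont County: $507,587.35 × 0.01296 = $6,578.332056
Dunlea CSD: $507,587.35 × 0.0233 = $11,826.785255
Greystone Township: $507,587.35 × 0.00625 = $3,172.4209375
Total = $23,963.1987935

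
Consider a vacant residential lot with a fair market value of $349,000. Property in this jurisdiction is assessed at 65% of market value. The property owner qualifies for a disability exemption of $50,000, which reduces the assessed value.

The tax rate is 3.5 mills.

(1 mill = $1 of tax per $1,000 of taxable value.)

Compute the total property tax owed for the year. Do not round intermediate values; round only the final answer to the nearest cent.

Assessed value = $349,000 × 0.65 = $226,850
Taxable value = $226,850 − $50,000 = $176,850
Tax = $176,850 × 0.0035 = $618.975

$618.98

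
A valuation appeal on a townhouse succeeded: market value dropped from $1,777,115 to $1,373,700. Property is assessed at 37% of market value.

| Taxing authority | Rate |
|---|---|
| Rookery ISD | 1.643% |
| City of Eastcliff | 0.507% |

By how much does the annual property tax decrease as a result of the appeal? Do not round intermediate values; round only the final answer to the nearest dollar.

Old assessed value = $1,777,115 × 0.37 = $657,532.55
New assessed value = $1,373,700 × 0.37 = $508,269
Combined rate = 0.01643 + 0.00507 = 0.0215
Old tax = $657,532.55 × 0.0215 = $14,136.949825
New tax = $508,269 × 0.0215 = $10,927.7835
Reduction = $14,136.949825 − $10,927.7835 = $3,209.166325

$3,209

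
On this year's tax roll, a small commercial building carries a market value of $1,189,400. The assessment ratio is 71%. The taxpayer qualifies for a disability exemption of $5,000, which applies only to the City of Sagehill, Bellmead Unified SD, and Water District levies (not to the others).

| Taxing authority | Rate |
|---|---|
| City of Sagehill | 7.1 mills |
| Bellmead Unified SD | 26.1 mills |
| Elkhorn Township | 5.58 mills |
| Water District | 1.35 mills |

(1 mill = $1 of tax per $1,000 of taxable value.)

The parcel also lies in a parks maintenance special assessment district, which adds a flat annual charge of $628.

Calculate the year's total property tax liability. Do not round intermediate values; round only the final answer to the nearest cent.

$34,343.99

Assessed value = $1,189,400 × 0.71 = $844,474
City of Sagehill: ($844,474 − $5,000) × 0.0071 = $839,474 × 0.0071 = $5,960.2654
Bellmead Unified SD: ($844,474 − $5,000) × 0.0261 = $839,474 × 0.0261 = $21,910.2714
Elkhorn Township: $844,474 × 0.00558 = $4,712.16492
Water District: ($844,474 − $5,000) × 0.00135 = $839,474 × 0.00135 = $1,133.2899
Levies subtotal = $33,715.99162
Total = $33,715.99162 + $628 = $34,343.99162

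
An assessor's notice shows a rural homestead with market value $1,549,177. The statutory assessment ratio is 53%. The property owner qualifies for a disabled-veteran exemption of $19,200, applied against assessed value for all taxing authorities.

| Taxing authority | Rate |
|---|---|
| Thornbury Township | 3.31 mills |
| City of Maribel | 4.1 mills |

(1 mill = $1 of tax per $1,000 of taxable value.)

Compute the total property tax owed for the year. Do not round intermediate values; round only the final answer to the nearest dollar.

$5,942

Assessed value = $1,549,177 × 0.53 = $821,063.81
Taxable value = $821,063.81 − $19,200 = $801,863.81
Thornbury Township: $801,863.81 × 0.00331 = $2,654.1692111
City of Maribel: $801,863.81 × 0.0041 = $3,287.641621
Total = $2,654.1692111 + $3,287.641621 = $5,941.8108321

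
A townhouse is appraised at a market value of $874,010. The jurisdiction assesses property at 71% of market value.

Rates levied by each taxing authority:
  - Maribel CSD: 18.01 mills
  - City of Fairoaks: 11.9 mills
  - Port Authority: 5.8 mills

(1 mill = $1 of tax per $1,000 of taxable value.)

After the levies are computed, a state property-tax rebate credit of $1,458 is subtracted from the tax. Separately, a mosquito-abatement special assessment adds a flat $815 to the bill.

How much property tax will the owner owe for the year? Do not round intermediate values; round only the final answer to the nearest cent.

Assessed value = $874,010 × 0.71 = $620,547.1
Maribel CSD: $620,547.1 × 0.01801 = $11,176.053271
City of Fairoaks: $620,547.1 × 0.0119 = $7,384.51049
Port Authority: $620,547.1 × 0.0058 = $3,599.17318
Levies subtotal = $22,159.736941
After credit = $22,159.736941 − $1,458 = $20,701.736941
Total = $20,701.736941 + $815 = $21,516.736941

$21,516.74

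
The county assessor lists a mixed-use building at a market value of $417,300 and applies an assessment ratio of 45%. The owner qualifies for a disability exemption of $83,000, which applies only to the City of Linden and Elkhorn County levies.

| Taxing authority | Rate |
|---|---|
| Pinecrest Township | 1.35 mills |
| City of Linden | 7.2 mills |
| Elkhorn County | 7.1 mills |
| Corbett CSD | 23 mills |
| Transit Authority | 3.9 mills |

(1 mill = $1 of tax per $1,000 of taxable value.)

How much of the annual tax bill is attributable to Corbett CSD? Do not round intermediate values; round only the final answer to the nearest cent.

$4,319.06

Assessed value = $417,300 × 0.45 = $187,785
Corbett CSD taxable value = $187,785 (exemption does not apply)
Corbett CSD levy = $187,785 × 0.023 = $4,319.055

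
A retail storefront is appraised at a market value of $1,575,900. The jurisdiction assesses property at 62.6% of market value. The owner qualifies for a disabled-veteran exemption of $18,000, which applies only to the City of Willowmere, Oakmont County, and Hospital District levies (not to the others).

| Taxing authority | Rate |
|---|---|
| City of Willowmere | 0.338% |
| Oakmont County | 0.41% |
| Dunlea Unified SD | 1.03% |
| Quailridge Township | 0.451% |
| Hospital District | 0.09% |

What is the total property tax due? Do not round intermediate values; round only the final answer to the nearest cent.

$22,726.41

Assessed value = $1,575,900 × 0.626 = $986,513.4
City of Willowmere: ($986,513.4 − $18,000) × 0.00338 = $968,513.4 × 0.00338 = $3,273.575292
Oakmont County: ($986,513.4 − $18,000) × 0.0041 = $968,513.4 × 0.0041 = $3,970.90494
Dunlea Unified SD: $986,513.4 × 0.0103 = $10,161.08802
Quailridge Township: $986,513.4 × 0.00451 = $4,449.175434
Hospital District: ($986,513.4 − $18,000) × 0.0009 = $968,513.4 × 0.0009 = $871.66206
Total = $22,726.405746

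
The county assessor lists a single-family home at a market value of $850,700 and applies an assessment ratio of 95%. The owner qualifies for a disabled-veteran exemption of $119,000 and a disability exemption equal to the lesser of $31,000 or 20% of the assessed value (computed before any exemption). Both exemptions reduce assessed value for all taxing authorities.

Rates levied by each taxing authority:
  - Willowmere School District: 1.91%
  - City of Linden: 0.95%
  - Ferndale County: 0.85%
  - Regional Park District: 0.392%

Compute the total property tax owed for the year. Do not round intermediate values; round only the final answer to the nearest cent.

Assessed value = $850,700 × 0.95 = $808,165
Disability exemption = min($31,000, 20% × $808,165) = min($31,000, $161,633) = $31,000 (dollar cap binds)
Taxable value = $808,165 − $119,000 − $31,000 = $658,165
Willowmere School District: $658,165 × 0.0191 = $12,570.9515
City of Linden: $658,165 × 0.0095 = $6,252.5675
Ferndale County: $658,165 × 0.0085 = $5,594.4025
Regional Park District: $658,165 × 0.00392 = $2,580.0068
Total = $26,997.9283

$26,997.93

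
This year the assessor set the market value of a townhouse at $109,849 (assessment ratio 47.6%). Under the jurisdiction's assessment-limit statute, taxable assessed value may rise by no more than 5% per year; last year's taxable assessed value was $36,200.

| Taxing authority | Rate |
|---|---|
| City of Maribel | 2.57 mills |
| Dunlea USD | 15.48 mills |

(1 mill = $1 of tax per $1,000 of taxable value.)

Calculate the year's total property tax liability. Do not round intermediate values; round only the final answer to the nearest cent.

$686.08

Uncapped assessed value = $109,849 × 0.476 = $52,288.124
Cap limit = $36,200 × 1.05 = $38,010
Taxable assessed value = min($52,288.124, $38,010) = $38,010 (cap binds)
City of Maribel: $38,010 × 0.00257 = $97.6857
Dunlea USD: $38,010 × 0.01548 = $588.3948
Total = $686.0805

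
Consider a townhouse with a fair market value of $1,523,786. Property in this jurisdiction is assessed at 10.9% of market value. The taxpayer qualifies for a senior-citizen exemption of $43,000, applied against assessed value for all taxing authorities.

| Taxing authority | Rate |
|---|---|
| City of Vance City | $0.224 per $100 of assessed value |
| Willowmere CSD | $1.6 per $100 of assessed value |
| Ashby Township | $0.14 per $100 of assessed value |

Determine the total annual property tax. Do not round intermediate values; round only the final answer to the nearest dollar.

$2,418

Assessed value = $1,523,786 × 0.109 = $166,092.674
Taxable value = $166,092.674 − $43,000 = $123,092.674
City of Vance City: $123,092.674 × 0.00224 = $275.72758976
Willowmere CSD: $123,092.674 × 0.016 = $1,969.482784
Ashby Township: $123,092.674 × 0.0014 = $172.3297436
Total = $275.72758976 + $1,969.482784 + $172.3297436 = $2,417.54011736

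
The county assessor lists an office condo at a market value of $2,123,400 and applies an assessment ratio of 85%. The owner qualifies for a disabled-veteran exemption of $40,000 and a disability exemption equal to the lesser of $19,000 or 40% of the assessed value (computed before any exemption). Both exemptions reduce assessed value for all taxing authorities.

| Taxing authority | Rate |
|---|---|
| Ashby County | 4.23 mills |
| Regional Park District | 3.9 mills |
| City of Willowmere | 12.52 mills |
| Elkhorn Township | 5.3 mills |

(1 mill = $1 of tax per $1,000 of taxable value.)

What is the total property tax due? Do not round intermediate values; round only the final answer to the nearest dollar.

$45,306

Assessed value = $2,123,400 × 0.85 = $1,804,890
Disability exemption = min($19,000, 40% × $1,804,890) = min($19,000, $721,956) = $19,000 (dollar cap binds)
Taxable value = $1,804,890 − $40,000 − $19,000 = $1,745,890
Ashby County: $1,745,890 × 0.00423 = $7,385.1147
Regional Park District: $1,745,890 × 0.0039 = $6,808.971
City of Willowmere: $1,745,890 × 0.01252 = $21,858.5428
Elkhorn Township: $1,745,890 × 0.0053 = $9,253.217
Total = $45,305.8455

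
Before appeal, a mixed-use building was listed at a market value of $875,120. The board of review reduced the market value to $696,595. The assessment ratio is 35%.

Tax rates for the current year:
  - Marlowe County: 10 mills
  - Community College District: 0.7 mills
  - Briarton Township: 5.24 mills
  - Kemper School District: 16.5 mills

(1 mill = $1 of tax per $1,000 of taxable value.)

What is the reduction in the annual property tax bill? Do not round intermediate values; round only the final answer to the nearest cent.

$2,026.97

Old assessed value = $875,120 × 0.35 = $306,292
New assessed value = $696,595 × 0.35 = $243,808.25
Combined rate = 0.01 + 0.0007 + 0.00524 + 0.0165 = 0.03244
Old tax = $306,292 × 0.03244 = $9,936.11248
New tax = $243,808.25 × 0.03244 = $7,909.13963
Reduction = $9,936.11248 − $7,909.13963 = $2,026.97285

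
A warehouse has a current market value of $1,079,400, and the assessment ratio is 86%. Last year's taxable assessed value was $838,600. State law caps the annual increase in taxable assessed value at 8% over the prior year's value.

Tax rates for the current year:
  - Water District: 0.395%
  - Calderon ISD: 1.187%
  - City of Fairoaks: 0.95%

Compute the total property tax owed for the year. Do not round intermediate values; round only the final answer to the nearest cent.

Uncapped assessed value = $1,079,400 × 0.86 = $928,284
Cap limit = $838,600 × 1.08 = $905,688
Taxable assessed value = min($928,284, $905,688) = $905,688 (cap binds)
Water District: $905,688 × 0.00395 = $3,577.4676
Calderon ISD: $905,688 × 0.01187 = $10,750.51656
City of Fairoaks: $905,688 × 0.0095 = $8,604.036
Total = $22,932.02016

$22,932.02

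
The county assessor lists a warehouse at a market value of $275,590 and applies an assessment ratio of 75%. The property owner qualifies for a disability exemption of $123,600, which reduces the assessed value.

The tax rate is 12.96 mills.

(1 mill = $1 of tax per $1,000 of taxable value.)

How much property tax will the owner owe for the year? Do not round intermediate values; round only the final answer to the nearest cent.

Assessed value = $275,590 × 0.75 = $206,692.5
Taxable value = $206,692.5 − $123,600 = $83,092.5
Tax = $83,092.5 × 0.01296 = $1,076.8788

$1,076.88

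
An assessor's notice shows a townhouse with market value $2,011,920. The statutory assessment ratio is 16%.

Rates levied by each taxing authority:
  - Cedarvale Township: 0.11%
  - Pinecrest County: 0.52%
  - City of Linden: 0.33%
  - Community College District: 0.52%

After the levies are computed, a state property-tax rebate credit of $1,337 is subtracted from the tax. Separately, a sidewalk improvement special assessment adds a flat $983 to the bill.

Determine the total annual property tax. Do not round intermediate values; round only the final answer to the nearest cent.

$4,410.23

Assessed value = $2,011,920 × 0.16 = $321,907.2
Cedarvale Township: $321,907.2 × 0.0011 = $354.09792
Pinecrest County: $321,907.2 × 0.0052 = $1,673.91744
City of Linden: $321,907.2 × 0.0033 = $1,062.29376
Community College District: $321,907.2 × 0.0052 = $1,673.91744
Levies subtotal = $4,764.22656
After credit = $4,764.22656 − $1,337 = $3,427.22656
Total = $3,427.22656 + $983 = $4,410.22656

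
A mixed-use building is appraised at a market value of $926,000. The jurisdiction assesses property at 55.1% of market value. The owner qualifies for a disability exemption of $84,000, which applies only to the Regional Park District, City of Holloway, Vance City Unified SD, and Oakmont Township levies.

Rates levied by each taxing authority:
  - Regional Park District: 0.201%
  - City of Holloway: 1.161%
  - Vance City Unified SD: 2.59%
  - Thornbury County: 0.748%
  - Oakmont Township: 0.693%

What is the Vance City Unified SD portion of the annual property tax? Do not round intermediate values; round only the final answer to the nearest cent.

$11,039.25

Assessed value = $926,000 × 0.551 = $510,226
Vance City Unified SD taxable value = $510,226 − $84,000 = $426,226
Vance City Unified SD levy = $426,226 × 0.0259 = $11,039.2534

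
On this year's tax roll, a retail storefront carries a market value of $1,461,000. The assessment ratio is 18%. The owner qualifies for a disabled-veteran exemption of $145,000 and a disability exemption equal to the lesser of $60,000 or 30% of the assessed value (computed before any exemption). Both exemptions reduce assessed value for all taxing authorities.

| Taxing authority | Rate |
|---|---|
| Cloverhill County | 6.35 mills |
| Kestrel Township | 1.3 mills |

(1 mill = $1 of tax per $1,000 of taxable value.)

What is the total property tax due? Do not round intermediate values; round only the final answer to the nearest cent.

$443.55

Assessed value = $1,461,000 × 0.18 = $262,980
Disability exemption = min($60,000, 30% × $262,980) = min($60,000, $78,894) = $60,000 (dollar cap binds)
Taxable value = $262,980 − $145,000 − $60,000 = $57,980
Cloverhill County: $57,980 × 0.00635 = $368.173
Kestrel Township: $57,980 × 0.0013 = $75.374
Total = $443.547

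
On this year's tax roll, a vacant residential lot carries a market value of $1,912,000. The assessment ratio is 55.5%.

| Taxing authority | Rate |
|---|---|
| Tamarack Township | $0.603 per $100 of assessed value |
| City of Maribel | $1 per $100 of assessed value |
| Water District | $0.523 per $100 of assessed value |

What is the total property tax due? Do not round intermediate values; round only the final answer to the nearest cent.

$22,560.26

Assessed value = $1,912,000 × 0.555 = $1,061,160
Tamarack Township: $1,061,160 × 0.00603 = $6,398.7948
City of Maribel: $1,061,160 × 0.01 = $10,611.6
Water District: $1,061,160 × 0.00523 = $5,549.8668
Total = $6,398.7948 + $10,611.6 + $5,549.8668 = $22,560.2616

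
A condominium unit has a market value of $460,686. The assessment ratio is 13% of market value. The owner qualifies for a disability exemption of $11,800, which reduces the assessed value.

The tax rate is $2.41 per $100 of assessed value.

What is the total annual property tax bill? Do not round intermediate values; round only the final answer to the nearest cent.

$1,158.95

Assessed value = $460,686 × 0.13 = $59,889.18
Taxable value = $59,889.18 − $11,800 = $48,089.18
Tax = $48,089.18 × 0.0241 = $1,158.949238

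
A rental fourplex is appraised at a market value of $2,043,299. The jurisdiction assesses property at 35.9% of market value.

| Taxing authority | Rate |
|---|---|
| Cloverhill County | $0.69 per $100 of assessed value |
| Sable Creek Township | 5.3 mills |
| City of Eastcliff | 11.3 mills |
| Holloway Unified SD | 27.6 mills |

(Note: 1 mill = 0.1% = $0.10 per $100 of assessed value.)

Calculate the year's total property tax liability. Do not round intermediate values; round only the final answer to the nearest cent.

Assessed value = $2,043,299 × 0.359 = $733,544.341
Cloverhill County: $733,544.341 × 0.0069 = $5,061.4559529
Sable Creek Township: $733,544.341 × 0.0053 = $3,887.7850073
City of Eastcliff: $733,544.341 × 0.0113 = $8,289.0510533
Holloway Unified SD: $733,544.341 × 0.0276 = $20,245.8238116
Total = $37,484.1158251

$37,484.12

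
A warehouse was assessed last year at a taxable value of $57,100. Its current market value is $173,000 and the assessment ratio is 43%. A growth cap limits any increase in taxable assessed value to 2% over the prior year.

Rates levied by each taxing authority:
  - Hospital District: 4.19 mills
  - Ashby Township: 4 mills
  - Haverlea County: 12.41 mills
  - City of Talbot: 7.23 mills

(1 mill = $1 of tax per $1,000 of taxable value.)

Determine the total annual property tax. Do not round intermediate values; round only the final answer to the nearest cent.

Uncapped assessed value = $173,000 × 0.43 = $74,390
Cap limit = $57,100 × 1.02 = $58,242
Taxable assessed value = min($74,390, $58,242) = $58,242 (cap binds)
Hospital District: $58,242 × 0.00419 = $244.03398
Ashby Township: $58,242 × 0.004 = $232.968
Haverlea County: $58,242 × 0.01241 = $722.78322
City of Talbot: $58,242 × 0.00723 = $421.08966
Total = $1,620.87486

$1,620.87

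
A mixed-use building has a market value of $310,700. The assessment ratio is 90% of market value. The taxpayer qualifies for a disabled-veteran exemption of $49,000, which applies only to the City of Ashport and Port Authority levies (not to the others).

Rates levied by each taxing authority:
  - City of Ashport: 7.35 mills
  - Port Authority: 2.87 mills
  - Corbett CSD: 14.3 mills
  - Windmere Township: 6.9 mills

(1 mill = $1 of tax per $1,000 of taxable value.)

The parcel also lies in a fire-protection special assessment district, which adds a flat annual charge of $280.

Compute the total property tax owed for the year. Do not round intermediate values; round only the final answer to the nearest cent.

Assessed value = $310,700 × 0.9 = $279,630
City of Ashport: ($279,630 − $49,000) × 0.00735 = $230,630 × 0.00735 = $1,695.1305
Port Authority: ($279,630 − $49,000) × 0.00287 = $230,630 × 0.00287 = $661.9081
Corbett CSD: $279,630 × 0.0143 = $3,998.709
Windmere Township: $279,630 × 0.0069 = $1,929.447
Levies subtotal = $8,285.1946
Total = $8,285.1946 + $280 = $8,565.1946

$8,565.19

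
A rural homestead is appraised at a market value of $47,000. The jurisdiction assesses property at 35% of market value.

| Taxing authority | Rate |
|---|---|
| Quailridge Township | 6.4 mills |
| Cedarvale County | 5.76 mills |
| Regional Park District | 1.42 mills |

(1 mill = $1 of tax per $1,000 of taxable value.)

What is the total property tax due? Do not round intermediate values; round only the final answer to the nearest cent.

$223.39

Assessed value = $47,000 × 0.35 = $16,450
Quailridge Township: $16,450 × 0.0064 = $105.28
Cedarvale County: $16,450 × 0.00576 = $94.752
Regional Park District: $16,450 × 0.00142 = $23.359
Total = $105.28 + $94.752 + $23.359 = $223.391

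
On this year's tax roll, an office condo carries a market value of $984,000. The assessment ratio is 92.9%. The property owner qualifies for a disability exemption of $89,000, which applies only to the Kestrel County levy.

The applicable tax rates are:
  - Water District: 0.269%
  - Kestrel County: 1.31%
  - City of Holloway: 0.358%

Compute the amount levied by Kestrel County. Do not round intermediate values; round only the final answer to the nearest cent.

Assessed value = $984,000 × 0.929 = $914,136
Kestrel County taxable value = $914,136 − $89,000 = $825,136
Kestrel County levy = $825,136 × 0.0131 = $10,809.2816

$10,809.28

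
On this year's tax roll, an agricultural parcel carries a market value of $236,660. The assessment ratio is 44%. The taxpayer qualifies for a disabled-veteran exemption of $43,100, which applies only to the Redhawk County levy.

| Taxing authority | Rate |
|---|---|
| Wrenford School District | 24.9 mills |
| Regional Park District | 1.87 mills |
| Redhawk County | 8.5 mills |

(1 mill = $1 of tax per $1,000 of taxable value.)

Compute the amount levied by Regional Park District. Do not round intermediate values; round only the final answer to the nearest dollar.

$195

Assessed value = $236,660 × 0.44 = $104,130.4
Regional Park District taxable value = $104,130.4 (exemption does not apply)
Regional Park District levy = $104,130.4 × 0.00187 = $194.723848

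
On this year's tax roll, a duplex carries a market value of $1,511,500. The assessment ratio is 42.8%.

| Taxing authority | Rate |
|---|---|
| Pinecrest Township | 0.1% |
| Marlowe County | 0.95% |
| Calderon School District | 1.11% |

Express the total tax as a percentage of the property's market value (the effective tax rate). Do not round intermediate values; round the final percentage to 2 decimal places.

0.92%

Assessed value = $1,511,500 × 0.428 = $646,922
Pinecrest Township: $646,922 × 0.001 = $646.922
Marlowe County: $646,922 × 0.0095 = $6,145.759
Calderon School District: $646,922 × 0.0111 = $7,180.8342
Total tax = $13,973.5152
Effective rate = $13,973.5152 ÷ $1,511,500 = 0.92% of market value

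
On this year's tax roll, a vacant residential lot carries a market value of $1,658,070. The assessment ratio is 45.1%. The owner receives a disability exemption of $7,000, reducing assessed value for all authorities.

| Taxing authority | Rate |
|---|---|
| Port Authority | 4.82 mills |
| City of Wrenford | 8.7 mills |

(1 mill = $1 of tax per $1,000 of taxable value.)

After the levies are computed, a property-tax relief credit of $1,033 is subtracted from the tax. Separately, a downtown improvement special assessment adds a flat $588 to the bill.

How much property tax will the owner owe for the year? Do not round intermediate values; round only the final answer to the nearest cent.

$9,570.47

Assessed value = $1,658,070 × 0.451 = $747,789.57
Taxable value = $747,789.57 − $7,000 = $740,789.57
Port Authority: $740,789.57 × 0.00482 = $3,570.6057274
City of Wrenford: $740,789.57 × 0.0087 = $6,444.869259
Levies subtotal = $10,015.4749864
After credit = $10,015.4749864 − $1,033 = $8,982.4749864
Total = $8,982.4749864 + $588 = $9,570.4749864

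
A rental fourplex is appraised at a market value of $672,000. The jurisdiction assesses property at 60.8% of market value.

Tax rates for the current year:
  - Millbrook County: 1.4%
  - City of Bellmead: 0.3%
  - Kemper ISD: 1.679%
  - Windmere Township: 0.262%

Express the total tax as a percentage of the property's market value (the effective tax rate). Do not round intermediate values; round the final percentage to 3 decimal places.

2.214%

Assessed value = $672,000 × 0.608 = $408,576
Millbrook County: $408,576 × 0.014 = $5,720.064
City of Bellmead: $408,576 × 0.003 = $1,225.728
Kemper ISD: $408,576 × 0.01679 = $6,859.99104
Windmere Township: $408,576 × 0.00262 = $1,070.46912
Total tax = $14,876.25216
Effective rate = $14,876.25216 ÷ $672,000 = 2.214% of market value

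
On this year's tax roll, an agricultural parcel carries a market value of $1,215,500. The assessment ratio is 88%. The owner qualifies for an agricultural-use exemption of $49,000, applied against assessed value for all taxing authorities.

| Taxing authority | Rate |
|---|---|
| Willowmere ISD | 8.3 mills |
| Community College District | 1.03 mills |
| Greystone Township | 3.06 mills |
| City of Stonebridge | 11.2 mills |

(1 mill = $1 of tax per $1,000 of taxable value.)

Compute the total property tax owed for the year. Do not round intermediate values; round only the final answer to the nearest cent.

Assessed value = $1,215,500 × 0.88 = $1,069,640
Taxable value = $1,069,640 − $49,000 = $1,020,640
Willowmere ISD: $1,020,640 × 0.0083 = $8,471.312
Community College District: $1,020,640 × 0.00103 = $1,051.2592
Greystone Township: $1,020,640 × 0.00306 = $3,123.1584
City of Stonebridge: $1,020,640 × 0.0112 = $11,431.168
Total = $8,471.312 + $1,051.2592 + $3,123.1584 + $11,431.168 = $24,076.8976

$24,076.90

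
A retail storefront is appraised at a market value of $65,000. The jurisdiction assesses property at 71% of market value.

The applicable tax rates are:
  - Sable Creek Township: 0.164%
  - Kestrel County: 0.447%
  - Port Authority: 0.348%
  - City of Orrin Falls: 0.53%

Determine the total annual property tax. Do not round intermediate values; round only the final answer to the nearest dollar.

Assessed value = $65,000 × 0.71 = $46,150
Sable Creek Township: $46,150 × 0.00164 = $75.686
Kestrel County: $46,150 × 0.00447 = $206.2905
Port Authority: $46,150 × 0.00348 = $160.602
City of Orrin Falls: $46,150 × 0.0053 = $244.595
Total = $75.686 + $206.2905 + $160.602 + $244.595 = $687.1735

$687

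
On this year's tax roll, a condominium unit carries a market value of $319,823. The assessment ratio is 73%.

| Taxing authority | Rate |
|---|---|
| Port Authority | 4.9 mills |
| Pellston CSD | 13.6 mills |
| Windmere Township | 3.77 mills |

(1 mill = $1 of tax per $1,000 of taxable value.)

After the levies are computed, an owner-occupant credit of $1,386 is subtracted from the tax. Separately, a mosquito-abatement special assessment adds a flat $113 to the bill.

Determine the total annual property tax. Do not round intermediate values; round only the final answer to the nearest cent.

$3,926.39

Assessed value = $319,823 × 0.73 = $233,470.79
Port Authority: $233,470.79 × 0.0049 = $1,144.006871
Pellston CSD: $233,470.79 × 0.0136 = $3,175.202744
Windmere Township: $233,470.79 × 0.00377 = $880.1848783
Levies subtotal = $5,199.3944933
After credit = $5,199.3944933 − $1,386 = $3,813.3944933
Total = $3,813.3944933 + $113 = $3,926.3944933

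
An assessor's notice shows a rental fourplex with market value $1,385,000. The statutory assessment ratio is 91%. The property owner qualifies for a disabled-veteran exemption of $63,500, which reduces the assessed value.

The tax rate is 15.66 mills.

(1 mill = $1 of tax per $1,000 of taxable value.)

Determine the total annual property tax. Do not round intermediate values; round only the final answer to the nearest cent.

Assessed value = $1,385,000 × 0.91 = $1,260,350
Taxable value = $1,260,350 − $63,500 = $1,196,850
Tax = $1,196,850 × 0.01566 = $18,742.671

$18,742.67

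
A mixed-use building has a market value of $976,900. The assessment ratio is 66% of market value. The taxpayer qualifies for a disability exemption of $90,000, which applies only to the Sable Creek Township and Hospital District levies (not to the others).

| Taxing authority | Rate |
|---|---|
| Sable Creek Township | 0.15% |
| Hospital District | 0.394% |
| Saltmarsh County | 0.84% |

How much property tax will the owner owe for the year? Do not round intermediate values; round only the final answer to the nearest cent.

Assessed value = $976,900 × 0.66 = $644,754
Sable Creek Township: ($644,754 − $90,000) × 0.0015 = $554,754 × 0.0015 = $832.131
Hospital District: ($644,754 − $90,000) × 0.00394 = $554,754 × 0.00394 = $2,185.73076
Saltmarsh County: $644,754 × 0.0084 = $5,415.9336
Total = $8,433.79536

$8,433.80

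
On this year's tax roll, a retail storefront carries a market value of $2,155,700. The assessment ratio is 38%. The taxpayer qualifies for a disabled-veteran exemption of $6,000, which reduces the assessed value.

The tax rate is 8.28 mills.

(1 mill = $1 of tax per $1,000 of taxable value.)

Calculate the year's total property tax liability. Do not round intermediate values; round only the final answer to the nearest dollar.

$6,733

Assessed value = $2,155,700 × 0.38 = $819,166
Taxable value = $819,166 − $6,000 = $813,166
Tax = $813,166 × 0.00828 = $6,733.01448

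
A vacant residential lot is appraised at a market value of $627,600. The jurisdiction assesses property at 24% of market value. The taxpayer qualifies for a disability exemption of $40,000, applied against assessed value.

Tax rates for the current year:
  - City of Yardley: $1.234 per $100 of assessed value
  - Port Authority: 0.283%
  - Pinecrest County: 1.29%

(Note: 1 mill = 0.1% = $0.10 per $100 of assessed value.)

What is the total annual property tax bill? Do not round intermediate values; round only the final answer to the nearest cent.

Assessed value = $627,600 × 0.24 = $150,624
Taxable value = $150,624 − $40,000 = $110,624
City of Yardley: $110,624 × 0.01234 = $1,365.10016
Port Authority: $110,624 × 0.00283 = $313.06592
Pinecrest County: $110,624 × 0.0129 = $1,427.0496
Total = $3,105.21568

$3,105.22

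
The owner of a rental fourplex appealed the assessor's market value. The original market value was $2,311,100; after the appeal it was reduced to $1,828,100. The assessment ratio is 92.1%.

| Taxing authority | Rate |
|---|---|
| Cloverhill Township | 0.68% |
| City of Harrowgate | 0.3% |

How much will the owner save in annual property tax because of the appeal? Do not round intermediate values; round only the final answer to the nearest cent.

Old assessed value = $2,311,100 × 0.921 = $2,128,523.1
New assessed value = $1,828,100 × 0.921 = $1,683,680.1
Combined rate = 0.0068 + 0.003 = 0.0098
Old tax = $2,128,523.1 × 0.0098 = $20,859.52638
New tax = $1,683,680.1 × 0.0098 = $16,500.06498
Reduction = $20,859.52638 − $16,500.06498 = $4,359.4614

$4,359.46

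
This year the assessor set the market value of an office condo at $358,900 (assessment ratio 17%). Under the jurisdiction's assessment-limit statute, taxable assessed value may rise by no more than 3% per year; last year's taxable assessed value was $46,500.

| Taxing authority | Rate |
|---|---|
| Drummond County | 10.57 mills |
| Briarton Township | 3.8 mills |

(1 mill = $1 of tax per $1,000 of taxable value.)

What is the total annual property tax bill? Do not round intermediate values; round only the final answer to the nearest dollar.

$688

Uncapped assessed value = $358,900 × 0.17 = $61,013
Cap limit = $46,500 × 1.03 = $47,895
Taxable assessed value = min($61,013, $47,895) = $47,895 (cap binds)
Drummond County: $47,895 × 0.01057 = $506.25015
Briarton Township: $47,895 × 0.0038 = $182.001
Total = $688.25115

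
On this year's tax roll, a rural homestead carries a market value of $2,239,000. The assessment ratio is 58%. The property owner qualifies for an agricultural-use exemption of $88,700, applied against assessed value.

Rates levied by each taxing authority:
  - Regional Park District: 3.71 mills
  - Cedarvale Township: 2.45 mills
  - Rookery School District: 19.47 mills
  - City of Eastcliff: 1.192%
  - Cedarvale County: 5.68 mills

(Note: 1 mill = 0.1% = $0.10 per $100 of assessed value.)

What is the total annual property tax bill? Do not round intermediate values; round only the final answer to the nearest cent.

Assessed value = $2,239,000 × 0.58 = $1,298,620
Taxable value = $1,298,620 − $88,700 = $1,209,920
Regional Park District: $1,209,920 × 0.00371 = $4,488.8032
Cedarvale Township: $1,209,920 × 0.00245 = $2,964.304
Rookery School District: $1,209,920 × 0.01947 = $23,557.1424
City of Eastcliff: $1,209,920 × 0.01192 = $14,422.2464
Cedarvale County: $1,209,920 × 0.00568 = $6,872.3456
Total = $52,304.8416

$52,304.84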